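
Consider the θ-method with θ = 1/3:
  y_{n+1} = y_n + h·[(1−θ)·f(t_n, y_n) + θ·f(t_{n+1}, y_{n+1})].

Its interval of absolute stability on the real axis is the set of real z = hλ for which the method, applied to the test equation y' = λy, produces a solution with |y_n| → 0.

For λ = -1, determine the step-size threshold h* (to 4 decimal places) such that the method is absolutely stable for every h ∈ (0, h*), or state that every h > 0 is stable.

(-6.0000,0); λ=-1 ⇒ h* = (6)/1 = 6.0000.

On y'=λy, z=hλ:
  y_{n+1} = y_n + z·[2/3·y_n + 1/3·y_{n+1}] ⇒ (1 − 1/3z)y_{n+1} = (1 + 2/3z)y_n
  R(z) = (1 + 2/3z)/(1 − 1/3z).

Boundary: |R(x)|=1, x<0.
x=-0.45: |R|=0.6087
R=−1: 1+2/3x = −1+1/3x ⇒ -1/3x=2 ⇒ x=2/(-1/3)=-6.0000
Confirm numerically:
  x=-4.591: |R|=0.81439 <1
  x=-3.104: |R|=0.52556 <1
  x=-2.677: |R|=0.41466 <1
  x=-2.665: |R|=0.41130 <1
  x=-6.426: |R|=1.04519 >1
  x=-6.178: |R|=1.01939 >1
Stable set (-6.0000, 0).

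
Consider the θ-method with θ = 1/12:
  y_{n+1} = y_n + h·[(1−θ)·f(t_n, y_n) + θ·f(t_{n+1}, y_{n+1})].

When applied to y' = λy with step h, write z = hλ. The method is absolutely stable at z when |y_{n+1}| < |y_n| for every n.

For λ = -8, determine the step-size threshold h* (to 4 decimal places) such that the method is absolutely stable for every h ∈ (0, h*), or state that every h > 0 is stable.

(-2.4000,0); λ=-8 ⇒ h* = (12/5)/8 = 0.3000.

On y'=λy, z=hλ:
  y_{n+1} = y_n + z·[11/12·y_n + 1/12·y_{n+1}] ⇒ (1 − 1/12z)y_{n+1} = (1 + 11/12z)y_n
  Hence R(z) = (1 + 11/12z)/(1 − 1/12z).

Boundary: |R(x)|=1, x<0.
x=-0.89: |R|=0.1715
R=−1: 1+11/12x = −1+1/12x ⇒ -5/6x=2 ⇒ x=2/(-5/6)=-2.4000
Confirm numerically:
  x=-2.182: |R|=0.84628 <1
  x=-1.550: |R|=0.37269 <1
  x=-1.502: |R|=0.33491 <1
  x=-2.881: |R|=1.32323 >1
  x=-2.599: |R|=1.13631 >1
  x=-2.583: |R|=1.12549 >1
Interval (-2.4000, 0).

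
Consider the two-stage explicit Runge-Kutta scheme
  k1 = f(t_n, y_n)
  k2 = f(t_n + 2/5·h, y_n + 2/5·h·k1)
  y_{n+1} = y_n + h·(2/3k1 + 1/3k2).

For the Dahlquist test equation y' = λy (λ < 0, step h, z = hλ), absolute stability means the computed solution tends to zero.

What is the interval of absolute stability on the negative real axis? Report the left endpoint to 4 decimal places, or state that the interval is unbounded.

Set f=λy, z=hλ:
  k1=λy_n ⇒ h·k1=z·y_n;  k2=λ(1+2/5z)y_n ⇒ h·k2=z(1+2/5z)y_n
  y_{n+1}/y_n = 1 + 2/3z + 1/3z(1+2/5z) = 1 + z + 2/15z²
  R(z) = 1 + z + 2/15z².

Solve |R(x)|<1 on ℝ⁻.
x=-0.67: |R|=0.3899
R=1: x+2/15x²=0 ⇒ x=−15/2=-7.5000; min R=1−1/(4·2/15)=-0.8750>−1
Confirm numerically:
  x=-5.917: |R|=0.24888 <1
  x=-5.613: |R|=0.41223 <1
  x=-5.040: |R|=0.65312 <1
  x=-3.127: |R|=0.82325 <1
  x=-8.074: |R|=1.61793 >1
  x=-7.895: |R|=1.41580 >1
  x=-7.579: |R|=1.07983 >1
Interval (-7.5000, 0).

z∈(-7.5000,0).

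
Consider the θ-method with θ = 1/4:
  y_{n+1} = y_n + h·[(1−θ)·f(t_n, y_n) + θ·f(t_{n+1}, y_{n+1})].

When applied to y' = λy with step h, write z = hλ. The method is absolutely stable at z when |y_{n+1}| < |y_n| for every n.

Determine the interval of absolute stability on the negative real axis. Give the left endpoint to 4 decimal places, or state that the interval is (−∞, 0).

(-4.0000, 0).

Set f=λy, z=hλ:
  y_{n+1} = y_n + z·[3/4·y_n + 1/4·y_{n+1}] ⇒ (1 − 1/4z)y_{n+1} = (1 + 3/4z)y_n
  so R(z) = (1 + 3/4z)/(1 − 1/4z).

Solve |R(x)|<1 on ℝ⁻.
x=-0.43: |R|=0.6117
R=−1: 1+3/4x = −1+1/4x ⇒ -1/2x=2 ⇒ x=2/(-1/2)=-4.0000
Confirm numerically:
  x=-3.698: |R|=0.92154 <1
  x=-3.546: |R|=0.87967 <1
  x=-2.594: |R|=0.57355 <1
  x=-2.542: |R|=0.55426 <1
  x=-4.472: |R|=1.11143 >1
  x=-4.452: |R|=1.10696 >1
Stable set (-4.0000, 0).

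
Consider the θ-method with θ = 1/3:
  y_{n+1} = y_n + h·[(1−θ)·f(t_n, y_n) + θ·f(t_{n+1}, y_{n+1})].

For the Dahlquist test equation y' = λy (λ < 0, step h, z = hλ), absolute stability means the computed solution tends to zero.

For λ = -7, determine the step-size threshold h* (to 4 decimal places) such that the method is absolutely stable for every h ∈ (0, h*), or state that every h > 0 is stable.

With y'=λy (z=hλ):
  y_{n+1} = y_n + z·[2/3·y_n + 1/3·y_{n+1}] ⇒ (1 − 1/3z)y_{n+1} = (1 + 2/3z)y_n
  ⇒ R(z) = (1 + 2/3z)/(1 − 1/3z).

Need |R(x)|<1, x<0.
x=-1.34: |R|=0.0737
R=−1: 1+2/3x = −1+1/3x ⇒ -1/3x=2 ⇒ x=2/(-1/3)=-6.0000
Confirm numerically:
  x=-4.757: |R|=0.83976 <1
  x=-3.444: |R|=0.60335 <1
  x=-3.039: |R|=0.50969 <1
  x=-3.009: |R|=0.50225 <1
  x=-6.501: |R|=1.05273 >1
  x=-6.303: |R|=1.03257 >1
  x=-6.024: |R|=1.00266 >1
Stable set (-6.0000, 0).

(-6.0000,0); λ=-7 ⇒ h* = (6)/7 = 0.8571.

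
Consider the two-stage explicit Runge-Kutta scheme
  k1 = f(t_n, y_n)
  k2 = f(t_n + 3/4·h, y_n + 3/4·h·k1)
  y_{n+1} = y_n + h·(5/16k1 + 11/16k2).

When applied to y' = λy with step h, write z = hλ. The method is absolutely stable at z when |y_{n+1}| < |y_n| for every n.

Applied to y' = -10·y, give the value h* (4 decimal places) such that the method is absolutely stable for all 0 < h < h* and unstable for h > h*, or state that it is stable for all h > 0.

(-1.9394,0); λ=-10 ⇒ h* = (64/33)/10 = 0.1939.

On y'=λy, z=hλ:
  k1=λy_n ⇒ h·k1=z·y_n;  k2=λ(1+3/4z)y_n ⇒ h·k2=z(1+3/4z)y_n
  y_{n+1}/y_n = 1 + 5/16z + 11/16z(1+3/4z) = 1 + z + 33/64z²
  Hence R(z) = 1 + z + 33/64z².

Solve |R(x)|<1 on ℝ⁻.
x=-1.68: |R|=0.7753
R=1: x+33/64x²=0 ⇒ x=−64/33=-1.9394; min R=1−1/(4·33/64)=0.5152>−1
Confirm numerically:
  x=-1.729: |R|=0.81243 <1
  x=-1.562: |R|=0.69604 <1
  x=-1.377: |R|=0.60069 <1
  x=-1.347: |R|=0.58855 <1
  x=-2.536: |R|=1.78014 >1
  x=-2.128: |R|=1.20695 >1
Stable set (-1.9394, 0).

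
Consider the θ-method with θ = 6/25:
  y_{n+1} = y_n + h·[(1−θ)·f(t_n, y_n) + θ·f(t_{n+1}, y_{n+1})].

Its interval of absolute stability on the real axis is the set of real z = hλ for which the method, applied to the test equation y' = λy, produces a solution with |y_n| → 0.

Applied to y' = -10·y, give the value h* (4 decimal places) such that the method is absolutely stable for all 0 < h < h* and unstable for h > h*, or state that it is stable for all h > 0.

With y'=λy (z=hλ):
  y_{n+1} = y_n + z·[19/25·y_n + 6/25·y_{n+1}] ⇒ (1 − 6/25z)y_{n+1} = (1 + 19/25z)y_n
  Hence R(z) = (1 + 19/25z)/(1 − 6/25z).

Solve |R(x)|<1 on ℝ⁻.
x=-0.44: |R|=0.6020
R=−1: 1+19/25x = −1+6/25x ⇒ -13/25x=2 ⇒ x=2/(-13/25)=-3.8462
Confirm numerically:
  x=-3.589: |R|=0.92816 <1
  x=-3.186: |R|=0.80547 <1
  x=-2.685: |R|=0.63281 <1
  x=-4.246: |R|=1.10298 >1
  x=-3.869: |R|=1.00616 >1
Interval (-3.8462, 0).

(-3.8462,0); λ=-10 ⇒ h* = (50/13)/10 = 0.3846.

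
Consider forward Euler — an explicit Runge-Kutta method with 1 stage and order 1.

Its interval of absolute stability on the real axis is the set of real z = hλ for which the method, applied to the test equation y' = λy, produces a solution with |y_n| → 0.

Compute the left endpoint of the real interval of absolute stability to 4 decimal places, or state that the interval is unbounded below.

With y'=λy (z=hλ):
  order 1, 1-stage ⇒ R(z)=1+z
  (e.g. R(-1.77)=-0.77000, |R|=0.77000)

Boundary: |R(x)|=1, x<0.
x=-1.77: |R|=0.7700
|R(-2.29)|=1.2900 |R(-2.11)|=1.1100 |R(-2.08)|=1.0800
Bisect:
  x_lo=-2.3291 |R|=1.3291  x_hi=-0.3068 |R|=0.6932
  mid=-1.31796 |R|=0.31796 →hi
  mid=-1.82354 |R|=0.82354 →hi
  mid=-2.07633 |R|=1.07633 →lo
  mid=-1.94994 |R|=0.94994 →hi
  mid=-2.01314 |R|=1.01314 →lo
  mid=-1.98154 |R|=0.98154 →hi
  mid=-1.99734 |R|=0.99734 →hi
  mid=-2.00524 |R|=1.00524 →lo
  mid=-2.00129 |R|=1.00129 →lo
  ...
  [-2.00005,-1.99993] ⇒ x*=-2.0000
So |R|<1 on (-2.0000, 0).

z* = -2.0000.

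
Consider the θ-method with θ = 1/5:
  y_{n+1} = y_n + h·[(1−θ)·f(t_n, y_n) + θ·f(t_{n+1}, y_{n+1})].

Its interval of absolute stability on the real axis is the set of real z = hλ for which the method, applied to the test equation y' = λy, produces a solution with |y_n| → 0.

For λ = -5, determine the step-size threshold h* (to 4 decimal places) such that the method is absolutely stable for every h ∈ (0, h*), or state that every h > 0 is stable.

Test eqn y'=λy, z=hλ:
  y_{n+1} = y_n + z·[4/5·y_n + 1/5·y_{n+1}] ⇒ (1 − 1/5z)y_{n+1} = (1 + 4/5z)y_n
  ⇒ R(z) = (1 + 4/5z)/(1 − 1/5z).

Solve |R(x)|<1 on ℝ⁻.
x=-0.39: |R|=0.6382
R=−1: 1+4/5x = −1+1/5x ⇒ -3/5x=2 ⇒ x=2/(-3/5)=-3.3333
Confirm numerically:
  x=-3.269: |R|=0.97666 <1
  x=-2.745: |R|=0.77211 <1
  x=-1.815: |R|=0.33162 <1
  x=-1.436: |R|=0.11560 <1
  x=-3.929: |R|=1.20013 >1
  x=-3.549: |R|=1.07568 >1
  x=-3.400: |R|=1.02381 >1
So |R|<1 on (-3.3333, 0).

(-3.3333,0); λ=-5 ⇒ h* = (10/3)/5 = 0.6667.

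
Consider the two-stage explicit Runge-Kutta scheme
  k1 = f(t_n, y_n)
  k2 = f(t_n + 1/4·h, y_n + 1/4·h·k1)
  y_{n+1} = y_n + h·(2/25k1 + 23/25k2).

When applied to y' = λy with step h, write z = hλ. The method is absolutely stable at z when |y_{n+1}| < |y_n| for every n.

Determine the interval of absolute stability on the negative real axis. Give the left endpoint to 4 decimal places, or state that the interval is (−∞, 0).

With y'=λy (z=hλ):
  k1=λy_n ⇒ h·k1=z·y_n;  k2=λ(1+1/4z)y_n ⇒ h·k2=z(1+1/4z)y_n
  y_{n+1}/y_n = 1 + 2/25z + 23/25z(1+1/4z) = 1 + z + 23/100z²
  so R(z) = 1 + z + 23/100z².

Boundary: |R(x)|=1, x<0.
x=-1.78: |R|=0.0513
R=1: x+23/100x²=0 ⇒ x=−100/23=-4.3478; min R=1−1/(4·23/100)=-0.0870>−1
Confirm numerically:
  x=-3.635: |R|=0.40404 <1
  x=-2.502: |R|=0.06220 <1
  x=-2.199: |R|=0.08681 <1
  x=-1.992: |R|=0.07935 <1
  x=-4.866: |R|=1.57993 >1
  x=-4.695: |R|=1.37490 >1
Stable set (-4.3478, 0).

z∈(-4.3478,0).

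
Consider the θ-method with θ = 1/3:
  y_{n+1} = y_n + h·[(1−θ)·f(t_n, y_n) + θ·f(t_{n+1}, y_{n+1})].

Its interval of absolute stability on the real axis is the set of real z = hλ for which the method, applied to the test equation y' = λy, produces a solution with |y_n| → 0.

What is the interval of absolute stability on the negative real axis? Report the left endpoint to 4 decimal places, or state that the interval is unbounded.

z∈(-6.0000,0).

On y'=λy, z=hλ:
  y_{n+1} = y_n + z·[2/3·y_n + 1/3·y_{n+1}] ⇒ (1 − 1/3z)y_{n+1} = (1 + 2/3z)y_n
  so R(z) = (1 + 2/3z)/(1 − 1/3z).

Find x<0 with |R(x)|<1.
x=-1.08: |R|=0.2059
R=−1: 1+2/3x = −1+1/3x ⇒ -1/3x=2 ⇒ x=2/(-1/3)=-6.0000
Confirm numerically:
  x=-5.605: |R|=0.95410 <1
  x=-5.382: |R|=0.92627 <1
  x=-2.641: |R|=0.40454 <1
  x=-6.521: |R|=1.05472 >1
  x=-6.422: |R|=1.04479 >1
So |R|<1 on (-6.0000, 0).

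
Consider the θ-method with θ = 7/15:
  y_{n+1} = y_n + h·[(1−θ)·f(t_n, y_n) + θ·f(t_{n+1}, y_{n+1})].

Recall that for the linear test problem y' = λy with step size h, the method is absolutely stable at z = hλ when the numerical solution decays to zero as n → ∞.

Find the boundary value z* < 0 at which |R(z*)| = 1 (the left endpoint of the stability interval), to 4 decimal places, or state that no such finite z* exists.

With y'=λy (z=hλ):
  y_{n+1} = y_n + z·[8/15·y_n + 7/15·y_{n+1}] ⇒ (1 − 7/15z)y_{n+1} = (1 + 8/15z)y_n
  ⇒ R(z) = (1 + 8/15z)/(1 − 7/15z).

Boundary: |R(x)|=1, x<0.
x=-0.55: |R|=0.5623
R=−1: 1+8/15x = −1+7/15x ⇒ -1/15x=2 ⇒ x=2/(-1/15)=-30.0000
Confirm numerically:
  x=-27.108: |R|=0.98588 <1
  x=-18.514: |R|=0.92057 <1
  x=-18.230: |R|=0.91747 <1
  x=-30.438: |R|=1.00192 >1
  x=-30.390: |R|=1.00171 >1
Stable set (-30.0000, 0).

left endpoint -30.0000.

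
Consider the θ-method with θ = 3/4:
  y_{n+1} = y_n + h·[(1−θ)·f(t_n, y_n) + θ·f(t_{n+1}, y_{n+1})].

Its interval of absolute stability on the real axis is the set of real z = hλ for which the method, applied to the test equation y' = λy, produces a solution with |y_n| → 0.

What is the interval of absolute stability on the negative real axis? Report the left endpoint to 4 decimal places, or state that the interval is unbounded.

Test eqn y'=λy, z=hλ:
  y_{n+1} = y_n + z·[1/4·y_n + 3/4·y_{n+1}] ⇒ (1 − 3/4z)y_{n+1} = (1 + 1/4z)y_n
  R(z) = (1 + 1/4z)/(1 − 3/4z).

Boundary: |R(x)|=1, x<0.
x=-1.36: |R|=0.3267
x=-2: |R|=0.2000
x=-10: |R|=0.1765
x=-100: |R|=0.3158
θ=3/4≥1/2 ⇒ |1+1/4x|<|1−3/4x| ∀x<0 ⇒ stable on all of ℝ⁻.

(−∞, 0) — no finite endpoint.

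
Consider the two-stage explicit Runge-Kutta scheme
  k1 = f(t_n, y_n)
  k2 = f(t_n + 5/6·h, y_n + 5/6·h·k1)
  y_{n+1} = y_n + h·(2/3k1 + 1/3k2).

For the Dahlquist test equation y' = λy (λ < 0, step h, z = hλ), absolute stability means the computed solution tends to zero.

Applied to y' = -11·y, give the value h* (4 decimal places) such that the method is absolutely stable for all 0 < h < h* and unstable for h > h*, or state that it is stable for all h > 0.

(-3.6000,0); λ=-11 ⇒ h* = (18/5)/11 = 0.3273.

On y'=λy, z=hλ:
  k1=λy_n ⇒ h·k1=z·y_n;  k2=λ(1+5/6z)y_n ⇒ h·k2=z(1+5/6z)y_n
  y_{n+1}/y_n = 1 + 2/3z + 1/3z(1+5/6z) = 1 + z + 5/18z²
  R(z) = 1 + z + 5/18z².

Solve |R(x)|<1 on ℝ⁻.
x=-0.94: |R|=0.3054
R=1: x+5/18x²=0 ⇒ x=−18/5=-3.6000; min R=1−1/(4·5/18)=0.1000>−1
Confirm numerically:
  x=-2.953: |R|=0.46928 <1
  x=-2.604: |R|=0.27956 <1
  x=-1.916: |R|=0.10374 <1
  x=-4.094: |R|=1.56179 >1
  x=-3.837: |R|=1.25260 >1
So |R|<1 on (-3.6000, 0).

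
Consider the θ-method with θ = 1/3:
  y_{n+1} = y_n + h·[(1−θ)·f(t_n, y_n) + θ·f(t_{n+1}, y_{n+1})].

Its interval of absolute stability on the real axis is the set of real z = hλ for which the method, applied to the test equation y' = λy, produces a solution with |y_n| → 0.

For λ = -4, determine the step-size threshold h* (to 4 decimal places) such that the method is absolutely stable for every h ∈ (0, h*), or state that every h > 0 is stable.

With y'=λy (z=hλ):
  y_{n+1} = y_n + z·[2/3·y_n + 1/3·y_{n+1}] ⇒ (1 − 1/3z)y_{n+1} = (1 + 2/3z)y_n
  R(z) = (1 + 2/3z)/(1 − 1/3z).

Boundary: |R(x)|=1, x<0.
x=-0.64: |R|=0.4725
R=−1: 1+2/3x = −1+1/3x ⇒ -1/3x=2 ⇒ x=2/(-1/3)=-6.0000
Confirm numerically:
  x=-5.126: |R|=0.89244 <1
  x=-4.510: |R|=0.80160 <1
  x=-3.074: |R|=0.51827 <1
  x=-6.558: |R|=1.05838 >1
  x=-6.393: |R|=1.04184 >1
  x=-6.214: |R|=1.02323 >1
Stable set (-6.0000, 0).

(-6.0000,0); λ=-4 ⇒ h* = (6)/4 = 1.5000.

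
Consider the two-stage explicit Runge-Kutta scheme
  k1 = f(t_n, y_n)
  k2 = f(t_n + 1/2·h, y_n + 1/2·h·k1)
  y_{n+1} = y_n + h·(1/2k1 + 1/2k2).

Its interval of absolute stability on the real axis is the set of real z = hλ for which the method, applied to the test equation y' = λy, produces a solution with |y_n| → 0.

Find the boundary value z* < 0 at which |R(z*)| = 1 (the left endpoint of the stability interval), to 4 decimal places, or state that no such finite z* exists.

Test eqn y'=λy, z=hλ:
  k1=λy_n ⇒ h·k1=z·y_n;  k2=λ(1+1/2z)y_n ⇒ h·k2=z(1+1/2z)y_n
  y_{n+1}/y_n = 1 + 1/2z + 1/2z(1+1/2z) = 1 + z + 1/4z²
  Hence R(z) = 1 + z + 1/4z².

Solve |R(x)|<1 on ℝ⁻.
x=-1.38: |R|=0.0961
R=1: x+1/4x²=0 ⇒ x=−4=-4.0000; min R=1−1/(4·1/4)=0.0000>−1
Confirm numerically:
  x=-3.856: |R|=0.86118 <1
  x=-3.254: |R|=0.39313 <1
  x=-2.288: |R|=0.02074 <1
  x=-1.635: |R|=0.03331 <1
  x=-4.446: |R|=1.49573 >1
  x=-4.211: |R|=1.22213 >1
Stable set (-4.0000, 0).

left endpoint -4.0000.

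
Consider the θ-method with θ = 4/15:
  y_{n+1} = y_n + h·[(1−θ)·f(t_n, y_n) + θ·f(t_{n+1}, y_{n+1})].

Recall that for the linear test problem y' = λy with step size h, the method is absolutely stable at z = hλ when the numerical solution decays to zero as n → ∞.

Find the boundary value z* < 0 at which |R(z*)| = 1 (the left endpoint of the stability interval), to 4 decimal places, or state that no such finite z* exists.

Set f=λy, z=hλ:
  y_{n+1} = y_n + z·[11/15·y_n + 4/15·y_{n+1}] ⇒ (1 − 4/15z)y_{n+1} = (1 + 11/15z)y_n
  so R(z) = (1 + 11/15z)/(1 − 4/15z).

Find x<0 with |R(x)|<1.
x=-1.18: |R|=0.1024
R=−1: 1+11/15x = −1+4/15x ⇒ -7/15x=2 ⇒ x=2/(-7/15)=-4.2857
Confirm numerically:
  x=-3.425: |R|=0.79007 <1
  x=-3.413: |R|=0.78679 <1
  x=-1.750: |R|=0.19318 <1
  x=-4.705: |R|=1.08678 >1
  x=-4.508: |R|=1.04711 >1
Stable set (-4.2857, 0).

z* = -4.2857.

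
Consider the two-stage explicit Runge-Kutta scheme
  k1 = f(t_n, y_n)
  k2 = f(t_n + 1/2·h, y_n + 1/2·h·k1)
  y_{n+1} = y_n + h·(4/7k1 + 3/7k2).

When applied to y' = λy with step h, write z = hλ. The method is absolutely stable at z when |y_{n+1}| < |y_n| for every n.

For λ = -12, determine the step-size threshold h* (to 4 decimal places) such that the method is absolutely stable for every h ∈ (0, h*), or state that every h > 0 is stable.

(-4.6667,0); λ=-12 ⇒ h* = (14/3)/12 = 0.3889.

Test eqn y'=λy, z=hλ:
  k1=λy_n ⇒ h·k1=z·y_n;  k2=λ(1+1/2z)y_n ⇒ h·k2=z(1+1/2z)y_n
  y_{n+1}/y_n = 1 + 4/7z + 3/7z(1+1/2z) = 1 + z + 3/14z²
  ⇒ R(z) = 1 + z + 3/14z².

Boundary: |R(x)|=1, x<0.
x=-1.7: |R|=0.0807
R=1: x+3/14x²=0 ⇒ x=−14/3=-4.6667; min R=1−1/(4·3/14)=-0.1667>−1
Confirm numerically:
  x=-4.573: |R|=0.90821 <1
  x=-3.218: |R|=0.00104 <1
  x=-2.947: |R|=0.08597 <1
  x=-4.869: |R|=1.21111 >1
  x=-4.699: |R|=1.03256 >1
So |R|<1 on (-4.6667, 0).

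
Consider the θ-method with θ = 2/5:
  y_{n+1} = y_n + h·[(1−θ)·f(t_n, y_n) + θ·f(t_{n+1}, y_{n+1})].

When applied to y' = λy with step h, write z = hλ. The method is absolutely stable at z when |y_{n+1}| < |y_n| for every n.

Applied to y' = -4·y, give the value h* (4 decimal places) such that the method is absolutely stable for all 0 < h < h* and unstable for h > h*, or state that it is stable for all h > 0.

Test eqn y'=λy, z=hλ:
  y_{n+1} = y_n + z·[3/5·y_n + 2/5·y_{n+1}] ⇒ (1 − 2/5z)y_{n+1} = (1 + 3/5z)y_n
  R(z) = (1 + 3/5z)/(1 − 2/5z).

Need |R(x)|<1, x<0.
x=-1.38: |R|=0.1108
R=−1: 1+3/5x = −1+2/5x ⇒ -1/5x=2 ⇒ x=2/(-1/5)=-10.0000
Confirm numerically:
  x=-8.560: |R|=0.93490 <1
  x=-8.535: |R|=0.93362 <1
  x=-6.901: |R|=0.83518 <1
  x=-6.097: |R|=0.77300 <1
  x=-10.434: |R|=1.01678 >1
  x=-10.085: |R|=1.00338 >1
Interval (-10.0000, 0).

(-10.0000,0); λ=-4 ⇒ h* = (10)/4 = 2.5000.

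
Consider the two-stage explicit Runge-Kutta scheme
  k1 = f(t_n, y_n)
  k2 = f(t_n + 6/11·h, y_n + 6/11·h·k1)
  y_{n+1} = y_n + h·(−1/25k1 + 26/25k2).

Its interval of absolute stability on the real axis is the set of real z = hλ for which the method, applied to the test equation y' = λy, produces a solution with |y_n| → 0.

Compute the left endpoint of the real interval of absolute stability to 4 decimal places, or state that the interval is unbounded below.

On y'=λy, z=hλ:
  k1=λy_n ⇒ h·k1=z·y_n;  k2=λ(1+6/11z)y_n ⇒ h·k2=z(1+6/11z)y_n
  y_{n+1}/y_n = 1 − 1/25z + 26/25z(1+6/11z) = 1 + z + 156/275z²
  so R(z) = 1 + z + 156/275z².

Need |R(x)|<1, x<0.
x=-1.06: |R|=0.5774
R=1: x+156/275x²=0 ⇒ x=−275/156=-1.7628; min R=1−1/(4·156/275)=0.5593>−1
Confirm numerically:
  x=-1.710: |R|=0.94876 <1
  x=-0.843: |R|=0.56013 <1
  x=-0.769: |R|=0.56646 <1
  x=-2.085: |R|=1.38106 >1
  x=-2.065: |R|=1.35398 >1
  x=-1.923: |R|=1.17473 >1
Stable set (-1.7628, 0).

left endpoint -1.7628.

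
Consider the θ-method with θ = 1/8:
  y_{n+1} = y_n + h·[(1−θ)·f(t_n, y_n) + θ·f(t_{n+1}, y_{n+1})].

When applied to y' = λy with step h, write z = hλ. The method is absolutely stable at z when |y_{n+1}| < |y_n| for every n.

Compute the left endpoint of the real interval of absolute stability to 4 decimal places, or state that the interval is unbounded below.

z* = -2.6667.

Set f=λy, z=hλ:
  y_{n+1} = y_n + z·[7/8·y_n + 1/8·y_{n+1}] ⇒ (1 − 1/8z)y_{n+1} = (1 + 7/8z)y_n
  ⇒ R(z) = (1 + 7/8z)/(1 − 1/8z).

Boundary: |R(x)|=1, x<0.
x=-0.7: |R|=0.3563
R=−1: 1+7/8x = −1+1/8x ⇒ -3/4x=2 ⇒ x=2/(-3/4)=-2.6667
Confirm numerically:
  x=-2.574: |R|=0.94742 <1
  x=-2.185: |R|=0.71625 <1
  x=-1.501: |R|=0.26387 <1
  x=-1.391: |R|=0.18496 <1
  x=-3.187: |R|=1.27907 >1
  x=-3.114: |R|=1.24150 >1
  x=-2.719: |R|=1.02929 >1
Stable set (-2.6667, 0).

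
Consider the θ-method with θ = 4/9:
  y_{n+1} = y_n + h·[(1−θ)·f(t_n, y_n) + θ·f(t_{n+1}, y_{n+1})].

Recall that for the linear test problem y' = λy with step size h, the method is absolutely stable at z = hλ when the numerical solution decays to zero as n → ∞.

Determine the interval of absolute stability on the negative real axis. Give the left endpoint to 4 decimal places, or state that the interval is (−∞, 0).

z∈(-18.0000,0).

Set f=λy, z=hλ:
  y_{n+1} = y_n + z·[5/9·y_n + 4/9·y_{n+1}] ⇒ (1 − 4/9z)y_{n+1} = (1 + 5/9z)y_n
  R(z) = (1 + 5/9z)/(1 − 4/9z).

Need |R(x)|<1, x<0.
x=-0.84: |R|=0.3883
R=−1: 1+5/9x = −1+4/9x ⇒ -1/9x=2 ⇒ x=2/(-1/9)=-18.0000
Confirm numerically:
  x=-12.388: |R|=0.90415 <1
  x=-9.413: |R|=0.81594 <1
  x=-9.170: |R|=0.80670 <1
  x=-18.560: |R|=1.00673 >1
  x=-18.306: |R|=1.00372 >1
  x=-18.198: |R|=1.00242 >1
Interval (-18.0000, 0).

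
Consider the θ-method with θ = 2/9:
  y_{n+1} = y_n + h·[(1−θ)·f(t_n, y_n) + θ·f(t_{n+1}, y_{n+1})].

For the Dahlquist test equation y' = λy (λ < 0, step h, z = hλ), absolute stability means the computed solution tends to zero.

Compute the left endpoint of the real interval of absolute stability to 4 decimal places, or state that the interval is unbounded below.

z* = -3.6000.

With y'=λy (z=hλ):
  y_{n+1} = y_n + z·[7/9·y_n + 2/9·y_{n+1}] ⇒ (1 − 2/9z)y_{n+1} = (1 + 7/9z)y_n
  ⇒ R(z) = (1 + 7/9z)/(1 − 2/9z).

Boundary: |R(x)|=1, x<0.
x=-1.15: |R|=0.0841
R=−1: 1+7/9x = −1+2/9x ⇒ -5/9x=2 ⇒ x=2/(-5/9)=-3.6000
Confirm numerically:
  x=-3.291: |R|=0.90085 <1
  x=-2.682: |R|=0.68045 <1
  x=-2.515: |R|=0.61333 <1
  x=-1.537: |R|=0.14568 <1
  x=-4.078: |R|=1.13931 >1
  x=-4.037: |R|=1.12797 >1
  x=-3.690: |R|=1.02747 >1
So |R|<1 on (-3.6000, 0).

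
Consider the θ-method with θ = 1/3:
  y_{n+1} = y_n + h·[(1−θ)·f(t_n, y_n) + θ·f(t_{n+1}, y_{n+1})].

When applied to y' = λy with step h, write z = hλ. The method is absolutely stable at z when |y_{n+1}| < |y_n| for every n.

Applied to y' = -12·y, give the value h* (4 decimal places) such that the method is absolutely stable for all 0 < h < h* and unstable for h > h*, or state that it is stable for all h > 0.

With y'=λy (z=hλ):
  y_{n+1} = y_n + z·[2/3·y_n + 1/3·y_{n+1}] ⇒ (1 − 1/3z)y_{n+1} = (1 + 2/3z)y_n
  R(z) = (1 + 2/3z)/(1 − 1/3z).

Boundary: |R(x)|=1, x<0.
x=-1: |R|=0.2500
R=−1: 1+2/3x = −1+1/3x ⇒ -1/3x=2 ⇒ x=2/(-1/3)=-6.0000
Confirm numerically:
  x=-5.526: |R|=0.94441 <1
  x=-5.512: |R|=0.94267 <1
  x=-3.522: |R|=0.62006 <1
  x=-6.299: |R|=1.03215 >1
  x=-6.290: |R|=1.03122 >1
Stable set (-6.0000, 0).

(-6.0000,0); λ=-12 ⇒ h* = (6)/12 = 0.5000.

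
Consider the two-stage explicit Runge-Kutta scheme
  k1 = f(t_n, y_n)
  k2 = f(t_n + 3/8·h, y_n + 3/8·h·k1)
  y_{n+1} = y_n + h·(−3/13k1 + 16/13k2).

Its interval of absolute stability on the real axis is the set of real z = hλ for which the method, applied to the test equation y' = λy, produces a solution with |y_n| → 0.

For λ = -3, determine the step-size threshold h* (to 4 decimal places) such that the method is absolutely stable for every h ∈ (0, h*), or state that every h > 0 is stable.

With y'=λy (z=hλ):
  k1=λy_n ⇒ h·k1=z·y_n;  k2=λ(1+3/8z)y_n ⇒ h·k2=z(1+3/8z)y_n
  y_{n+1}/y_n = 1 − 3/13z + 16/13z(1+3/8z) = 1 + z + 6/13z²
  Hence R(z) = 1 + z + 6/13z².

Find x<0 with |R(x)|<1.
x=-1.53: |R|=0.5504
R=1: x+6/13x²=0 ⇒ x=−13/6=-2.1667; min R=1−1/(4·6/13)=0.4583>−1
Confirm numerically:
  x=-1.786: |R|=0.68621 <1
  x=-1.625: |R|=0.59375 <1
  x=-1.230: |R|=0.46826 <1
  x=-1.075: |R|=0.45837 <1
  x=-2.711: |R|=1.68109 >1
  x=-2.211: |R|=1.04524 >1
Stable set (-2.1667, 0).

(-2.1667,0); λ=-3 ⇒ h* = (13/6)/3 = 0.7222.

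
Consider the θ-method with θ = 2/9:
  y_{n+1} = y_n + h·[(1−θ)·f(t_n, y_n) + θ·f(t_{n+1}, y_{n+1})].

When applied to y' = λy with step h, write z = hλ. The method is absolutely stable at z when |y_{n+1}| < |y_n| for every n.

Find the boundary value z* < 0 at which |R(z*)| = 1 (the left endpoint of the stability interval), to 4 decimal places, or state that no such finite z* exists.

left endpoint -3.6000.

On y'=λy, z=hλ:
  y_{n+1} = y_n + z·[7/9·y_n + 2/9·y_{n+1}] ⇒ (1 − 2/9z)y_{n+1} = (1 + 7/9z)y_n
  R(z) = (1 + 7/9z)/(1 − 2/9z).

Boundary: |R(x)|=1, x<0.
x=-1.3: |R|=0.0086
R=−1: 1+7/9x = −1+2/9x ⇒ -5/9x=2 ⇒ x=2/(-5/9)=-3.6000
Confirm numerically:
  x=-3.569: |R|=0.99040 <1
  x=-3.044: |R|=0.81575 <1
  x=-3.023: |R|=0.80825 <1
  x=-2.251: |R|=0.50044 <1
  x=-4.117: |R|=1.14999 >1
  x=-3.792: |R|=1.05789 >1
  x=-3.767: |R|=1.05050 >1
Stable set (-3.6000, 0).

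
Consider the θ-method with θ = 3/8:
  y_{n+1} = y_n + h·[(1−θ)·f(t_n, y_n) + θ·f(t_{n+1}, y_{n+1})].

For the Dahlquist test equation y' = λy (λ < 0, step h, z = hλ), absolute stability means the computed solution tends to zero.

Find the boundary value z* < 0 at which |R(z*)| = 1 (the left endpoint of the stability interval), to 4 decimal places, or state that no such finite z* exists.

left endpoint -8.0000.

On y'=λy, z=hλ:
  y_{n+1} = y_n + z·[5/8·y_n + 3/8·y_{n+1}] ⇒ (1 − 3/8z)y_{n+1} = (1 + 5/8z)y_n
  R(z) = (1 + 5/8z)/(1 − 3/8z).

Find x<0 with |R(x)|<1.
x=-1.11: |R|=0.2162
R=−1: 1+5/8x = −1+3/8x ⇒ -1/4x=2 ⇒ x=2/(-1/4)=-8.0000
Confirm numerically:
  x=-6.291: |R|=0.87281 <1
  x=-4.024: |R|=0.60383 <1
  x=-3.441: |R|=0.50237 <1
  x=-8.519: |R|=1.03093 >1
  x=-8.051: |R|=1.00317 >1
Stable set (-8.0000, 0).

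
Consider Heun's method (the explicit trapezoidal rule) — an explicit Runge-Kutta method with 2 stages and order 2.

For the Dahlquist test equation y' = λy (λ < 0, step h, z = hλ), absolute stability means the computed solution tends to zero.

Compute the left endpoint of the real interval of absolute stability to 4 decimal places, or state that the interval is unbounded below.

Test eqn y'=λy, z=hλ:
  order 2, 2-stage ⇒ R(z)=1+z+z^2/2
  (e.g. R(-1.34)=0.55780, |R|=0.55780)

Need |R(x)|<1, x<0.
x=-1.34: |R|=0.5578
|R(-1.71)|=0.7520 |R(-1.23)|=0.5264 |R(-0.93)|=0.5025
Bisect:
  x_lo=-2.7426 |R|=2.0183  x_hi=-0.1850 |R|=0.8321
  mid=-1.46379 |R|=0.60755 →hi
  mid=-2.10318 |R|=1.10850 →lo
  mid=-1.78349 |R|=0.80693 →hi
  mid=-1.94333 |R|=0.94494 →hi
  mid=-2.02326 |R|=1.02353 →lo
  mid=-1.98330 |R|=0.98344 →hi
  mid=-2.00328 |R|=1.00328 →lo
  mid=-1.99329 |R|=0.99331 →hi
  mid=-1.99828 |R|=0.99828 →hi
  ...
  [-2.00015,-2.00000] ⇒ x*=-2.0000
So |R|<1 on (-2.0000, 0).

z* = -2.0000.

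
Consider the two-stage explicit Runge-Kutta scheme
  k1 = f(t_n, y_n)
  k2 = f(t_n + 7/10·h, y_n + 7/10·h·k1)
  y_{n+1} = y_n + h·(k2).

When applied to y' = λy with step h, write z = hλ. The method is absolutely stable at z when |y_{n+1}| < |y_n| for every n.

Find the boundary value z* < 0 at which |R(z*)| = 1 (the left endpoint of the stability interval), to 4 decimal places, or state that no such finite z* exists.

z* = -1.4286.

Set f=λy, z=hλ:
  k1=λy_n ⇒ h·k1=z·y_n;  k2=λ(1+7/10z)y_n ⇒ h·k2=z(1+7/10z)y_n
  y_{n+1}/y_n = 1 + z(1+7/10z) = 1 + z + 7/10z²
  R(z) = 1 + z + 7/10z².

Find x<0 with |R(x)|<1.
x=-0.98: |R|=0.6923
R=1: x+7/10x²=0 ⇒ x=−10/7=-1.4286; min R=1−1/(4·7/10)=0.6429>−1
Confirm numerically:
  x=-1.154: |R|=0.77820 <1
  x=-1.107: |R|=0.75081 <1
  x=-1.106: |R|=0.75027 <1
  x=-0.947: |R|=0.68077 <1
  x=-2.001: |R|=1.80180 >1
  x=-1.613: |R|=1.20824 >1
So |R|<1 on (-1.4286, 0).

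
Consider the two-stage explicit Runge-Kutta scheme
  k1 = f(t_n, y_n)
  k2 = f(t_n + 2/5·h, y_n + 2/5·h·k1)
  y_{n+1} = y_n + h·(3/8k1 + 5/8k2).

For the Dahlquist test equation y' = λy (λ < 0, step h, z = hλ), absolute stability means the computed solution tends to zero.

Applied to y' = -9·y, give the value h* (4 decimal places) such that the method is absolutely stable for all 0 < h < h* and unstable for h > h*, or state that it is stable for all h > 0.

(-4.0000,0); λ=-9 ⇒ h* = (4)/9 = 0.4444.

Set f=λy, z=hλ:
  k1=λy_n ⇒ h·k1=z·y_n;  k2=λ(1+2/5z)y_n ⇒ h·k2=z(1+2/5z)y_n
  y_{n+1}/y_n = 1 + 3/8z + 5/8z(1+2/5z) = 1 + z + 1/4z²
  ⇒ R(z) = 1 + z + 1/4z².

Solve |R(x)|<1 on ℝ⁻.
x=-1.8: |R|=0.0100
R=1: x+1/4x²=0 ⇒ x=−4=-4.0000; min R=1−1/(4·1/4)=0.0000>−1
Confirm numerically:
  x=-3.930: |R|=0.93123 <1
  x=-3.550: |R|=0.60062 <1
  x=-2.642: |R|=0.10304 <1
  x=-1.665: |R|=0.02806 <1
  x=-4.333: |R|=1.36072 >1
  x=-4.177: |R|=1.18483 >1
So |R|<1 on (-4.0000, 0).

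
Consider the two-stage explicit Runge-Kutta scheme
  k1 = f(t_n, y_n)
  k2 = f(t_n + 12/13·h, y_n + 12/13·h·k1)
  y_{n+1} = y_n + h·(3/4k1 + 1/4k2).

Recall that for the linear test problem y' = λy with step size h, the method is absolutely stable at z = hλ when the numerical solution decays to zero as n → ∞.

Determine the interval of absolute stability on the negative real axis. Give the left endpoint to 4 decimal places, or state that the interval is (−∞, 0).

Test eqn y'=λy, z=hλ:
  k1=λy_n ⇒ h·k1=z·y_n;  k2=λ(1+12/13z)y_n ⇒ h·k2=z(1+12/13z)y_n
  y_{n+1}/y_n = 1 + 3/4z + 1/4z(1+12/13z) = 1 + z + 3/13z²
  R(z) = 1 + z + 3/13z².

Boundary: |R(x)|=1, x<0.
x=-1.73: |R|=0.0393
R=1: x+3/13x²=0 ⇒ x=−13/3=-4.3333; min R=1−1/(4·3/13)=-0.0833>−1
Confirm numerically:
  x=-3.636: |R|=0.41488 <1
  x=-2.123: |R|=0.08289 <1
  x=-1.880: |R|=0.06437 <1
  x=-4.925: |R|=1.67245 >1
  x=-4.881: |R|=1.61688 >1
  x=-4.731: |R|=1.43416 >1
Stable set (-4.3333, 0).

(-4.3333, 0).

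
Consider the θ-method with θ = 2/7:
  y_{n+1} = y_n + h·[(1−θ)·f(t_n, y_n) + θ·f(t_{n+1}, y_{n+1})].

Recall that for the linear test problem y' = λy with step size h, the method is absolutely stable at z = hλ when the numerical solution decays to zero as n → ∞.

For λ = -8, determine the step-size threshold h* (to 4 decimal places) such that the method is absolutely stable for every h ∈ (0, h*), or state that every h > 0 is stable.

With y'=λy (z=hλ):
  y_{n+1} = y_n + z·[5/7·y_n + 2/7·y_{n+1}] ⇒ (1 − 2/7z)y_{n+1} = (1 + 5/7z)y_n
  Hence R(z) = (1 + 5/7z)/(1 − 2/7z).

Solve |R(x)|<1 on ℝ⁻.
x=-0.99: |R|=0.2283
R=−1: 1+5/7x = −1+2/7x ⇒ -3/7x=2 ⇒ x=2/(-3/7)=-4.6667
Confirm numerically:
  x=-3.339: |R|=0.70880 <1
  x=-2.065: |R|=0.29874 <1
  x=-2.031: |R|=0.28521 <1
  x=-5.221: |R|=1.09534 >1
  x=-4.744: |R|=1.01407 >1
Interval (-4.6667, 0).

(-4.6667,0); λ=-8 ⇒ h* = (14/3)/8 = 0.5833.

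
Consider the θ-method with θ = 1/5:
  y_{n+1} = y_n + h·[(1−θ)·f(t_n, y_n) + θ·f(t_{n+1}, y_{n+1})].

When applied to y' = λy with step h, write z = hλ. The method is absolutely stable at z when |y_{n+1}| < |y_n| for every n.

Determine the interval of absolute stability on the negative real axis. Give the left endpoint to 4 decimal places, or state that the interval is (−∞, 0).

On y'=λy, z=hλ:
  y_{n+1} = y_n + z·[4/5·y_n + 1/5·y_{n+1}] ⇒ (1 − 1/5z)y_{n+1} = (1 + 4/5z)y_n
  R(z) = (1 + 4/5z)/(1 − 1/5z).

Solve |R(x)|<1 on ℝ⁻.
x=-0.97: |R|=0.1876
R=−1: 1+4/5x = −1+1/5x ⇒ -3/5x=2 ⇒ x=2/(-3/5)=-3.3333
Confirm numerically:
  x=-2.608: |R|=0.71399 <1
  x=-2.591: |R|=0.70663 <1
  x=-2.532: |R|=0.68083 <1
  x=-3.757: |R|=1.14514 >1
  x=-3.708: |R|=1.12908 >1
Interval (-3.3333, 0).

z∈(-3.3333,0).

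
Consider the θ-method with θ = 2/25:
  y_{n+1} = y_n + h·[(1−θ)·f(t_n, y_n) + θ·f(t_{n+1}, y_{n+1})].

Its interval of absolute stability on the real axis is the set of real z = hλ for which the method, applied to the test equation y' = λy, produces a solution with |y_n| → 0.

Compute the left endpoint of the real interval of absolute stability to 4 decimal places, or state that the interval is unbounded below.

Test eqn y'=λy, z=hλ:
  y_{n+1} = y_n + z·[23/25·y_n + 2/25·y_{n+1}] ⇒ (1 − 2/25z)y_{n+1} = (1 + 23/25z)y_n
  R(z) = (1 + 23/25z)/(1 − 2/25z).

Solve |R(x)|<1 on ℝ⁻.
x=-0.77: |R|=0.2747
R=−1: 1+23/25x = −1+2/25x ⇒ -21/25x=2 ⇒ x=2/(-21/25)=-2.3810
Confirm numerically:
  x=-1.819: |R|=0.58793 <1
  x=-1.519: |R|=0.35441 <1
  x=-1.099: |R|=0.01018 <1
  x=-1.088: |R|=0.00088 <1
  x=-2.776: |R|=1.27154 >1
  x=-2.712: |R|=1.22850 >1
  x=-2.423: |R|=1.02959 >1
Interval (-2.3810, 0).

left endpoint -2.3810.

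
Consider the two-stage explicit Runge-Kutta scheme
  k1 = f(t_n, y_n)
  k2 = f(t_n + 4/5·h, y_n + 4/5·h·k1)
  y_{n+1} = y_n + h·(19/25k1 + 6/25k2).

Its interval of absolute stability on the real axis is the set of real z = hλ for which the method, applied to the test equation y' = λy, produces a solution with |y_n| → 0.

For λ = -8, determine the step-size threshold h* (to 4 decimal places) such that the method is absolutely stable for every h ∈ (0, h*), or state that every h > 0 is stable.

(-5.2083,0); λ=-8 ⇒ h* = (125/24)/8 = 0.6510.

With y'=λy (z=hλ):
  k1=λy_n ⇒ h·k1=z·y_n;  k2=λ(1+4/5z)y_n ⇒ h·k2=z(1+4/5z)y_n
  y_{n+1}/y_n = 1 + 19/25z + 6/25z(1+4/5z) = 1 + z + 24/125z²
  so R(z) = 1 + z + 24/125z².

Find x<0 with |R(x)|<1.
x=-0.36: |R|=0.6649
R=1: x+24/125x²=0 ⇒ x=−125/24=-5.2083; min R=1−1/(4·24/125)=-0.3021>−1
Confirm numerically:
  x=-5.183: |R|=0.97479 <1
  x=-4.738: |R|=0.57214 <1
  x=-2.644: |R|=0.30178 <1
  x=-5.771: |R|=1.62345 >1
  x=-5.763: |R|=1.61374 >1
Stable set (-5.2083, 0).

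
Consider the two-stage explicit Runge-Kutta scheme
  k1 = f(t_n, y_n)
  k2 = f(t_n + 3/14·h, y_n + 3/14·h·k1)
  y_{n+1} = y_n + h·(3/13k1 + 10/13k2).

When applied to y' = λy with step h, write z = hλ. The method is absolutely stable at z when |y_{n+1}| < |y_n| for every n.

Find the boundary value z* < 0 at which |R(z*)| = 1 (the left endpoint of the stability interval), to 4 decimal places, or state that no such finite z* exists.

With y'=λy (z=hλ):
  k1=λy_n ⇒ h·k1=z·y_n;  k2=λ(1+3/14z)y_n ⇒ h·k2=z(1+3/14z)y_n
  y_{n+1}/y_n = 1 + 3/13z + 10/13z(1+3/14z) = 1 + z + 15/91z²
  R(z) = 1 + z + 15/91z².

Solve |R(x)|<1 on ℝ⁻.
x=-1.47: |R|=0.1138
R=1: x+15/91x²=0 ⇒ x=−91/15=-6.0667; min R=1−1/(4·15/91)=-0.5167>−1
Confirm numerically:
  x=-5.615: |R|=0.58196 <1
  x=-4.800: |R|=0.00220 <1
  x=-3.513: |R|=0.47874 <1
  x=-6.396: |R|=1.34721 >1
  x=-6.273: |R|=1.21335 >1
Stable set (-6.0667, 0).

left endpoint -6.0667.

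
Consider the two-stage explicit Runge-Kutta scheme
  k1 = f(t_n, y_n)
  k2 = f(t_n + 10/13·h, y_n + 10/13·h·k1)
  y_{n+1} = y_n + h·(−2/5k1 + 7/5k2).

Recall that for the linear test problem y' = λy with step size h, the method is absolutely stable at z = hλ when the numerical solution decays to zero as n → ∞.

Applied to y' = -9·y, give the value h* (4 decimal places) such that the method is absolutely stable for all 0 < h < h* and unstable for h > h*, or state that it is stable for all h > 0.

Test eqn y'=λy, z=hλ:
  k1=λy_n ⇒ h·k1=z·y_n;  k2=λ(1+10/13z)y_n ⇒ h·k2=z(1+10/13z)y_n
  y_{n+1}/y_n = 1 − 2/5z + 7/5z(1+10/13z) = 1 + z + 14/13z²
  Hence R(z) = 1 + z + 14/13z².

Need |R(x)|<1, x<0.
x=-1.13: |R|=1.2451
R=1: x+14/13x²=0 ⇒ x=−13/14=-0.9286; min R=1−1/(4·14/13)=0.7679>−1
Confirm numerically:
  x=-0.643: |R|=0.80225 <1
  x=-0.496: |R|=0.76894 <1
  x=-0.406: |R|=0.77152 <1
  x=-1.166: |R|=1.29814 >1
  x=-1.042: |R|=1.12728 >1
  x=-0.960: |R|=1.03249 >1
So |R|<1 on (-0.9286, 0).

(-0.9286,0); λ=-9 ⇒ h* = (13/14)/9 = 0.1032.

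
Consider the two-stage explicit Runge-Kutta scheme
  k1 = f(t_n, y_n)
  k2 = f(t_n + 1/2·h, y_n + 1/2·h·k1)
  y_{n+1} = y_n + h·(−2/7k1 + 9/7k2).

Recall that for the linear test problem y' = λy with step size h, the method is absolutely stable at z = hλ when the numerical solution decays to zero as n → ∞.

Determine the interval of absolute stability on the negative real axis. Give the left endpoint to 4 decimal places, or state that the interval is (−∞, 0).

(-1.5556, 0).

On y'=λy, z=hλ:
  k1=λy_n ⇒ h·k1=z·y_n;  k2=λ(1+1/2z)y_n ⇒ h·k2=z(1+1/2z)y_n
  y_{n+1}/y_n = 1 − 2/7z + 9/7z(1+1/2z) = 1 + z + 9/14z²
  ⇒ R(z) = 1 + z + 9/14z².

Need |R(x)|<1, x<0.
x=-1.2: |R|=0.7257
R=1: x+9/14x²=0 ⇒ x=−14/9=-1.5556; min R=1−1/(4·9/14)=0.6111>−1
Confirm numerically:
  x=-1.317: |R|=0.79803 <1
  x=-1.298: |R|=0.78509 <1
  x=-1.096: |R|=0.67621 <1
  x=-0.868: |R|=0.61634 <1
  x=-2.128: |R|=1.78310 >1
  x=-1.846: |R|=1.34467 >1
So |R|<1 on (-1.5556, 0).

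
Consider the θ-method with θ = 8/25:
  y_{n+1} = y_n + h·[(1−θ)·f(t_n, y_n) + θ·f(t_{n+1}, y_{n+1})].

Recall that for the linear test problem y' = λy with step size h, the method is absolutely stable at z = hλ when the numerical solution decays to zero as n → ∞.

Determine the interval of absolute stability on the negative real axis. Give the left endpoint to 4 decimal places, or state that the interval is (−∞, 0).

With y'=λy (z=hλ):
  y_{n+1} = y_n + z·[17/25·y_n + 8/25·y_{n+1}] ⇒ (1 − 8/25z)y_{n+1} = (1 + 17/25z)y_n
  Hence R(z) = (1 + 17/25z)/(1 − 8/25z).

Solve |R(x)|<1 on ℝ⁻.
x=-1.51: |R|=0.0181
R=−1: 1+17/25x = −1+8/25x ⇒ -9/25x=2 ⇒ x=2/(-9/25)=-5.5556
Confirm numerically:
  x=-5.201: |R|=0.95209 <1
  x=-4.378: |R|=0.82344 <1
  x=-4.246: |R|=0.80013 <1
  x=-3.727: |R|=0.69978 <1
  x=-6.023: |R|=1.05749 >1
  x=-5.785: |R|=1.02897 >1
Stable set (-5.5556, 0).

z∈(-5.5556,0).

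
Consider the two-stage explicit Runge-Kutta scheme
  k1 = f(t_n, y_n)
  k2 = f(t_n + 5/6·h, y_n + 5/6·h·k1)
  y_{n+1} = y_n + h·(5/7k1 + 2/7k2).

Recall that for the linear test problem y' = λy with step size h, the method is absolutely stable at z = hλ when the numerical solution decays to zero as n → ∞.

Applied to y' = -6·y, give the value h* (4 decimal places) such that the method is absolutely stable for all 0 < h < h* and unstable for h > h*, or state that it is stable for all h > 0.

On y'=λy, z=hλ:
  k1=λy_n ⇒ h·k1=z·y_n;  k2=λ(1+5/6z)y_n ⇒ h·k2=z(1+5/6z)y_n
  y_{n+1}/y_n = 1 + 5/7z + 2/7z(1+5/6z) = 1 + z + 5/21z²
  Hence R(z) = 1 + z + 5/21z².

Need |R(x)|<1, x<0.
x=-1.65: |R|=0.0018
R=1: x+5/21x²=0 ⇒ x=−21/5=-4.2000; min R=1−1/(4·5/21)=-0.0500>−1
Confirm numerically:
  x=-4.059: |R|=0.86373 <1
  x=-3.864: |R|=0.69088 <1
  x=-2.243: |R|=0.04513 <1
  x=-4.631: |R|=1.47523 >1
  x=-4.268: |R|=1.06910 >1
So |R|<1 on (-4.2000, 0).

(-4.2000,0); λ=-6 ⇒ h* = (21/5)/6 = 0.7000.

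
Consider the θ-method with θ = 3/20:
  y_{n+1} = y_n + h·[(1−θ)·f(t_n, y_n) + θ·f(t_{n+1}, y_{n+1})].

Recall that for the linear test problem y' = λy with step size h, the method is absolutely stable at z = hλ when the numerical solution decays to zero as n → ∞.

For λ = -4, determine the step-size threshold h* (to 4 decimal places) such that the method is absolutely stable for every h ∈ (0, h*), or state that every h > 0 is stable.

(-2.8571,0); λ=-4 ⇒ h* = (20/7)/4 = 0.7143.

With y'=λy (z=hλ):
  y_{n+1} = y_n + z·[17/20·y_n + 3/20·y_{n+1}] ⇒ (1 − 3/20z)y_{n+1} = (1 + 17/20z)y_n
  ⇒ R(z) = (1 + 17/20z)/(1 − 3/20z).

Solve |R(x)|<1 on ℝ⁻.
x=-1.15: |R|=0.0192
R=−1: 1+17/20x = −1+3/20x ⇒ -7/10x=2 ⇒ x=2/(-7/10)=-2.8571
Confirm numerically:
  x=-1.894: |R|=0.47496 <1
  x=-1.647: |R|=0.32072 <1
  x=-1.638: |R|=0.31492 <1
  x=-1.378: |R|=0.14196 <1
  x=-3.191: |R|=1.15805 >1
  x=-2.929: |R|=1.03495 >1
So |R|<1 on (-2.8571, 0).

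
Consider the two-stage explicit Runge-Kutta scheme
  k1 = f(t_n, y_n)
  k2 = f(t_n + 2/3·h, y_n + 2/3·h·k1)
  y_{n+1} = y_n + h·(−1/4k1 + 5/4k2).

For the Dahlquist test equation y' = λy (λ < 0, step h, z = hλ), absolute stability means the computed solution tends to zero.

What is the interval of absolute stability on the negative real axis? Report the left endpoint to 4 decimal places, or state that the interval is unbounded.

(-1.2000, 0).

Test eqn y'=λy, z=hλ:
  k1=λy_n ⇒ h·k1=z·y_n;  k2=λ(1+2/3z)y_n ⇒ h·k2=z(1+2/3z)y_n
  y_{n+1}/y_n = 1 − 1/4z + 5/4z(1+2/3z) = 1 + z + 5/6z²
  Hence R(z) = 1 + z + 5/6z².

Solve |R(x)|<1 on ℝ⁻.
x=-0.81: |R|=0.7368
R=1: x+5/6x²=0 ⇒ x=−6/5=-1.2000; min R=1−1/(4·5/6)=0.7000>−1
Confirm numerically:
  x=-1.109: |R|=0.91590 <1
  x=-0.918: |R|=0.78427 <1
  x=-0.606: |R|=0.70003 <1
  x=-0.552: |R|=0.70192 <1
  x=-1.728: |R|=1.76032 >1
  x=-1.253: |R|=1.05534 >1
Stable set (-1.2000, 0).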